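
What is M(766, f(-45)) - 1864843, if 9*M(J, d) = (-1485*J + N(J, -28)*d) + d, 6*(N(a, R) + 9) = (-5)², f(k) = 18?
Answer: -5973722/3 ≈ -1.9912e+6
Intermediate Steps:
N(a, R) = -29/6 (N(a, R) = -9 + (⅙)*(-5)² = -9 + (⅙)*25 = -9 + 25/6 = -29/6)
M(J, d) = -165*J - 23*d/54 (M(J, d) = ((-1485*J - 29*d/6) + d)/9 = (-1485*J - 23*d/6)/9 = -165*J - 23*d/54)
M(766, f(-45)) - 1864843 = (-165*766 - 23/54*18) - 1864843 = (-126390 - 23/3) - 1864843 = -379193/3 - 1864843 = -5973722/3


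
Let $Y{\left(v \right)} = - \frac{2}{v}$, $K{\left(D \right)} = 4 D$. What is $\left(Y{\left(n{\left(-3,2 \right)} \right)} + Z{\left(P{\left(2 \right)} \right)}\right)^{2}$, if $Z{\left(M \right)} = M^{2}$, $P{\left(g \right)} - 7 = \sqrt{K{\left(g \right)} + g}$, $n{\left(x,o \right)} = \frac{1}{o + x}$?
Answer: $5681 + 1708 \sqrt{10} \approx 11082.0$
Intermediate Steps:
$P{\left(g \right)} = 7 + \sqrt{5} \sqrt{g}$ ($P{\left(g \right)} = 7 + \sqrt{4 g + g} = 7 + \sqrt{5 g} = 7 + \sqrt{5} \sqrt{g}$)
$\left(Y{\left(n{\left(-3,2 \right)} \right)} + Z{\left(P{\left(2 \right)} \right)}\right)^{2} = \left(- \frac{2}{\frac{1}{2 - 3}} + \left(7 + \sqrt{5} \sqrt{2}\right)^{2}\right)^{2} = \left(- \frac{2}{\frac{1}{-1}} + \left(7 + \sqrt{10}\right)^{2}\right)^{2} = \left(- \frac{2}{-1} + \left(7 + \sqrt{10}\right)^{2}\right)^{2} = \left(\left(-2\right) \left(-1\right) + \left(7 + \sqrt{10}\right)^{2}\right)^{2} = \left(2 + \left(7 + \sqrt{10}\right)^{2}\right)^{2}$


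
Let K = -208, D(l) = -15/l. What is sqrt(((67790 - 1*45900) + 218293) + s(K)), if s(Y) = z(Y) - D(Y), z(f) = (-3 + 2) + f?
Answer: sqrt(648889501)/52 ≈ 489.87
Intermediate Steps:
D(l) = -15/l
z(f) = -1 + f
s(Y) = -1 + Y + 15/Y (s(Y) = (-1 + Y) - (-15)/Y = (-1 + Y) + 15/Y = -1 + Y + 15/Y)
sqrt(((67790 - 1*45900) + 218293) + s(K)) = sqrt(((67790 - 1*45900) + 218293) + (-1 - 208 + 15/(-208))) = sqrt(((67790 - 45900) + 218293) + (-1 - 208 + 15*(-1/208))) = sqrt((21890 + 218293) + (-1 - 208 - 15/208)) = sqrt(240183 - 43487/208) = sqrt(49914577/208) = sqrt(648889501)/52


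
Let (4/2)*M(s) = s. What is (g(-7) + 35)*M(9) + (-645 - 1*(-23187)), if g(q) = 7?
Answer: 22731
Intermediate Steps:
M(s) = s/2
(g(-7) + 35)*M(9) + (-645 - 1*(-23187)) = (7 + 35)*((1/2)*9) + (-645 - 1*(-23187)) = 42*(9/2) + (-645 + 23187) = 189 + 22542 = 22731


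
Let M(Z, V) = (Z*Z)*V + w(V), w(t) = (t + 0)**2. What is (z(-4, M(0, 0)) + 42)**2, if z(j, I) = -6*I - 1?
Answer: 1681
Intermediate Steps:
w(t) = t**2
M(Z, V) = V**2 + V*Z**2 (M(Z, V) = (Z*Z)*V + V**2 = Z**2*V + V**2 = V*Z**2 + V**2 = V**2 + V*Z**2)
z(j, I) = -1 - 6*I
(z(-4, M(0, 0)) + 42)**2 = ((-1 - 0*(0 + 0**2)) + 42)**2 = ((-1 - 0*(0 + 0)) + 42)**2 = ((-1 - 0*0) + 42)**2 = ((-1 - 6*0) + 42)**2 = ((-1 + 0) + 42)**2 = (-1 + 42)**2 = 41**2 = 1681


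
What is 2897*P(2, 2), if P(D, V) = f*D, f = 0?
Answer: 0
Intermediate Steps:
P(D, V) = 0 (P(D, V) = 0*D = 0)
2897*P(2, 2) = 2897*0 = 0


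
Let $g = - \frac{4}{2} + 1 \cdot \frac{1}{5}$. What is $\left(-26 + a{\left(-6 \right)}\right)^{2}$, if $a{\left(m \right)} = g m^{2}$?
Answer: $\frac{206116}{25} \approx 8244.6$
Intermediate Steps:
$g = - \frac{9}{5}$ ($g = \left(-4\right) \frac{1}{2} + 1 \cdot \frac{1}{5} = -2 + \frac{1}{5} = - \frac{9}{5} \approx -1.8$)
$a{\left(m \right)} = - \frac{9 m^{2}}{5}$
$\left(-26 + a{\left(-6 \right)}\right)^{2} = \left(-26 - \frac{9 \left(-6\right)^{2}}{5}\right)^{2} = \left(-26 - \frac{324}{5}\right)^{2} = \left(- \frac{454}{5}\right)^{2} = \frac{206116}{25}$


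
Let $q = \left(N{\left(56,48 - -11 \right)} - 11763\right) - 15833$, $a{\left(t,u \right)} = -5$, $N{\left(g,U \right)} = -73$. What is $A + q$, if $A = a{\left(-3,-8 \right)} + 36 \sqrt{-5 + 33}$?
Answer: $-27674 + 72 \sqrt{7} \approx -27484.0$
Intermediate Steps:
$q = -27669$ ($q = \left(-73 - 11763\right) - 15833 = -11836 - 15833 = -27669$)
$A = -5 + 72 \sqrt{7}$ ($A = -5 + 36 \sqrt{-5 + 33} = -5 + 36 \sqrt{28} = -5 + 36 \cdot 2 \sqrt{7} = -5 + 72 \sqrt{7} \approx 185.49$)
$A + q = \left(-5 + 72 \sqrt{7}\right) - 27669 = -27674 + 72 \sqrt{7}$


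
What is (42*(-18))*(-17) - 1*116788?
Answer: -103936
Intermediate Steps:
(42*(-18))*(-17) - 1*116788 = -756*(-17) - 116788 = 12852 - 116788 = -103936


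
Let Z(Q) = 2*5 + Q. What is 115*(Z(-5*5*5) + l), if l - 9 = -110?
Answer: -24840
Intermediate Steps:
l = -101 (l = 9 - 110 = -101)
Z(Q) = 10 + Q
115*(Z(-5*5*5) + l) = 115*((10 - 5*5*5) - 101) = 115*((10 - 25*5) - 101) = 115*((10 - 125) - 101) = 115*(-115 - 101) = 115*(-216) = -24840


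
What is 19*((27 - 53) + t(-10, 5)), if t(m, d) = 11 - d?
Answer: -380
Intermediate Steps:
19*((27 - 53) + t(-10, 5)) = 19*((27 - 53) + (11 - 1*5)) = 19*(-26 + (11 - 5)) = 19*(-26 + 6) = 19*(-20) = -380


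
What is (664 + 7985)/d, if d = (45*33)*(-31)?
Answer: -31/165 ≈ -0.18788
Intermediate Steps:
d = -46035 (d = 1485*(-31) = -46035)
(664 + 7985)/d = (664 + 7985)/(-46035) = 8649*(-1/46035) = -31/165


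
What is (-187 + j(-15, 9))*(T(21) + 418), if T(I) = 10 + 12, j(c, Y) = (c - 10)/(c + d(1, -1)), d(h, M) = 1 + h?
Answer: -1058640/13 ≈ -81434.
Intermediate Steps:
j(c, Y) = (-10 + c)/(2 + c) (j(c, Y) = (c - 10)/(c + (1 + 1)) = (-10 + c)/(c + 2) = (-10 + c)/(2 + c))
T(I) = 22
(-187 + j(-15, 9))*(T(21) + 418) = (-187 + (-10 - 15)/(2 - 15))*(22 + 418) = (-187 - 25/(-13))*440 = (-187 - 1/13*(-25))*440 = (-187 + 25/13)*440 = -2406/13*440 = -1058640/13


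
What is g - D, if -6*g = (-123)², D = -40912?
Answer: 76781/2 ≈ 38391.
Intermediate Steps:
g = -5043/2 (g = -⅙*(-123)² = -⅙*15129 = -5043/2 ≈ -2521.5)
g - D = -5043/2 - 1*(-40912) = -5043/2 + 40912 = 76781/2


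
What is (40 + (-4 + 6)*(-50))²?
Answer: 3600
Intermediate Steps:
(40 + (-4 + 6)*(-50))² = (40 + 2*(-50))² = (40 - 100)² = (-60)² = 3600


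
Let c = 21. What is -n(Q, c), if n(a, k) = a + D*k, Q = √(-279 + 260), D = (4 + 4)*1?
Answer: -168 - I*√19 ≈ -168.0 - 4.3589*I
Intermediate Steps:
D = 8 (D = 8*1 = 8)
Q = I*√19 (Q = √(-19) = I*√19 ≈ 4.3589*I)
n(a, k) = a + 8*k
-n(Q, c) = -(I*√19 + 8*21) = -(I*√19 + 168) = -(168 + I*√19) = -168 - I*√19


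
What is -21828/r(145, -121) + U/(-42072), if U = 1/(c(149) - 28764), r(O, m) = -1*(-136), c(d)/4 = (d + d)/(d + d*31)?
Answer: -97114416322/605074245 ≈ -160.50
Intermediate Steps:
c(d) = ¼ (c(d) = 4*((d + d)/(d + d*31)) = 4*((2*d)/(d + 31*d)) = 4*((2*d)/((32*d))) = 4*((2*d)*(1/(32*d))) = 4*(1/16) = ¼)
r(O, m) = 136
U = -4/115055 (U = 1/(¼ - 28764) = 1/(-115055/4) = -4/115055 ≈ -3.4766e-5)
-21828/r(145, -121) + U/(-42072) = -21828/136 - 4/115055/(-42072) = -21828*1/136 - 4/115055*(-1/42072) = -321/2 + 1/1210148490 = -97114416322/605074245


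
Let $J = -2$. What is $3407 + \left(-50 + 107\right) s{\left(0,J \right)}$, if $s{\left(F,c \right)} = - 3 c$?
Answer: $3749$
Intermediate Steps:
$3407 + \left(-50 + 107\right) s{\left(0,J \right)} = 3407 + \left(-50 + 107\right) \left(\left(-3\right) \left(-2\right)\right) = 3407 + 57 \cdot 6 = 3407 + 342 = 3749$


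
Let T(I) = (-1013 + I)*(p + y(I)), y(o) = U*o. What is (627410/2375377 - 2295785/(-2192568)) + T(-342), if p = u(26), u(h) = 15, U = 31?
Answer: 74713290931860177185/5208175598136 ≈ 1.4345e+7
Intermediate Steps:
y(o) = 31*o
p = 15
T(I) = (-1013 + I)*(15 + 31*I)
(627410/2375377 - 2295785/(-2192568)) + T(-342) = (627410/2375377 - 2295785/(-2192568)) + (-15195 - 31388*(-342) + 31*(-342)²) = (627410*(1/2375377) - 2295785*(-1/2192568)) + (-15195 + 10734696 + 31*116964) = (627410/2375377 + 2295785/2192568) + (-15195 + 10734696 + 3625884) = 6828993974825/5208175598136 + 14345385 = 74713290931860177185/5208175598136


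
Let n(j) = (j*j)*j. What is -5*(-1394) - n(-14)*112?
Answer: 314298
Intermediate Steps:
n(j) = j³ (n(j) = j²*j = j³)
-5*(-1394) - n(-14)*112 = -5*(-1394) - (-14)³*112 = 6970 - (-2744)*112 = 6970 - 1*(-307328) = 6970 + 307328 = 314298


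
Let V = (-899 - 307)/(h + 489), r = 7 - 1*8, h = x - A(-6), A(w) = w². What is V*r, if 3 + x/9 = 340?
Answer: 201/581 ≈ 0.34596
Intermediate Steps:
x = 3033 (x = -27 + 9*340 = -27 + 3060 = 3033)
h = 2997 (h = 3033 - 1*(-6)² = 3033 - 1*36 = 3033 - 36 = 2997)
r = -1 (r = 7 - 8 = -1)
V = -201/581 (V = (-899 - 307)/(2997 + 489) = -1206/3486 = -1206*1/3486 = -201/581 ≈ -0.34596)
V*r = -201/581*(-1) = 201/581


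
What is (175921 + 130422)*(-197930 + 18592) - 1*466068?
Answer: -54939407002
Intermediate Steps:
(175921 + 130422)*(-197930 + 18592) - 1*466068 = 306343*(-179338) - 466068 = -54938940934 - 466068 = -54939407002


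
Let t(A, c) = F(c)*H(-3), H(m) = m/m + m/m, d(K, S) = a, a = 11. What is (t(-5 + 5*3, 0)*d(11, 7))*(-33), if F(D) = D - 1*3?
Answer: 2178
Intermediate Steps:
F(D) = -3 + D (F(D) = D - 3 = -3 + D)
d(K, S) = 11
H(m) = 2 (H(m) = 1 + 1 = 2)
t(A, c) = -6 + 2*c (t(A, c) = (-3 + c)*2 = -6 + 2*c)
(t(-5 + 5*3, 0)*d(11, 7))*(-33) = ((-6 + 2*0)*11)*(-33) = ((-6 + 0)*11)*(-33) = -6*11*(-33) = -66*(-33) = 2178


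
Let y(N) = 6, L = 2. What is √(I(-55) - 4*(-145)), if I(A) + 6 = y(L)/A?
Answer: 2*√434005/55 ≈ 23.956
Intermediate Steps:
I(A) = -6 + 6/A
√(I(-55) - 4*(-145)) = √((-6 + 6/(-55)) - 4*(-145)) = √((-6 + 6*(-1/55)) - 1*(-580)) = √((-6 - 6/55) + 580) = √(-336/55 + 580) = √(31564/55) = 2*√434005/55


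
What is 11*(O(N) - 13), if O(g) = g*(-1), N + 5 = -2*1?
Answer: -66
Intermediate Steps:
N = -7 (N = -5 - 2*1 = -5 - 2 = -7)
O(g) = -g
11*(O(N) - 13) = 11*(-1*(-7) - 13) = 11*(7 - 13) = 11*(-6) = -66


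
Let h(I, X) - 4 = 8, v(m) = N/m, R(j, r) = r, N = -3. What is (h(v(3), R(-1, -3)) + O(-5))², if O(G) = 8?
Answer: 400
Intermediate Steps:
v(m) = -3/m
h(I, X) = 12 (h(I, X) = 4 + 8 = 12)
(h(v(3), R(-1, -3)) + O(-5))² = (12 + 8)² = 20² = 400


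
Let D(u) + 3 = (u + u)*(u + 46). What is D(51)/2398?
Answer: 9891/2398 ≈ 4.1247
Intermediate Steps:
D(u) = -3 + 2*u*(46 + u) (D(u) = -3 + (u + u)*(u + 46) = -3 + (2*u)*(46 + u) = -3 + 2*u*(46 + u))
D(51)/2398 = (-3 + 2*51² + 92*51)/2398 = (-3 + 2*2601 + 4692)*(1/2398) = (-3 + 5202 + 4692)*(1/2398) = 9891*(1/2398) = 9891/2398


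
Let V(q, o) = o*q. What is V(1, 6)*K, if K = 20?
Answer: 120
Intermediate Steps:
V(1, 6)*K = (6*1)*20 = 6*20 = 120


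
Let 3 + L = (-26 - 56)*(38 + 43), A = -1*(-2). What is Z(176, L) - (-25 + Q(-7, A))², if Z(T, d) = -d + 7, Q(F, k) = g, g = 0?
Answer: 6027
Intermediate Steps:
A = 2
L = -6645 (L = -3 + (-26 - 56)*(38 + 43) = -3 - 82*81 = -3 - 6642 = -6645)
Q(F, k) = 0
Z(T, d) = 7 - d
Z(176, L) - (-25 + Q(-7, A))² = (7 - 1*(-6645)) - (-25 + 0)² = (7 + 6645) - 1*(-25)² = 6652 - 1*625 = 6652 - 625 = 6027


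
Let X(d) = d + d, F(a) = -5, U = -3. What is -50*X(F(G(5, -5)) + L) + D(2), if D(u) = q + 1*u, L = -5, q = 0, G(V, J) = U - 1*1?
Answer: 1002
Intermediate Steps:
G(V, J) = -4 (G(V, J) = -3 - 1*1 = -3 - 1 = -4)
X(d) = 2*d
D(u) = u (D(u) = 0 + 1*u = 0 + u = u)
-50*X(F(G(5, -5)) + L) + D(2) = -100*(-5 - 5) + 2 = -100*(-10) + 2 = -50*(-20) + 2 = 1000 + 2 = 1002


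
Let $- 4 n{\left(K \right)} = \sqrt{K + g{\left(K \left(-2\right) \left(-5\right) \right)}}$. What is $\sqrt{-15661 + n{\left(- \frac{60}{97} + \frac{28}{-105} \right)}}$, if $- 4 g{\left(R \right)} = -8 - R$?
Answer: $\frac{\sqrt{-132618914100 - 1455 i \sqrt{2325090}}}{2910} \approx 0.0010468 - 125.14 i$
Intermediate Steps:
$g{\left(R \right)} = 2 + \frac{R}{4}$ ($g{\left(R \right)} = - \frac{-8 - R}{4} = 2 + \frac{R}{4}$)
$n{\left(K \right)} = - \frac{\sqrt{2 + \frac{7 K}{2}}}{4}$ ($n{\left(K \right)} = - \frac{\sqrt{K + \left(2 + \frac{K \left(-2\right) \left(-5\right)}{4}\right)}}{4} = - \frac{\sqrt{K + \left(2 + \frac{- 2 K \left(-5\right)}{4}\right)}}{4} = - \frac{\sqrt{K + \left(2 + \frac{10 K}{4}\right)}}{4} = - \frac{\sqrt{K + \left(2 + \frac{5 K}{2}\right)}}{4} = - \frac{\sqrt{2 + \frac{7 K}{2}}}{4}$)
$\sqrt{-15661 + n{\left(- \frac{60}{97} + \frac{28}{-105} \right)}} = \sqrt{-15661 - \frac{\sqrt{8 + 14 \left(- \frac{60}{97} + \frac{28}{-105}\right)}}{8}} = \sqrt{-15661 - \frac{\sqrt{8 + 14 \left(\left(-60\right) \frac{1}{97} + 28 \left(- \frac{1}{105}\right)\right)}}{8}} = \sqrt{-15661 - \frac{\sqrt{8 + 14 \left(- \frac{60}{97} - \frac{4}{15}\right)}}{8}} = \sqrt{-15661 - \frac{\sqrt{8 + 14 \left(- \frac{1288}{1455}\right)}}{8}} = \sqrt{-15661 - \frac{\sqrt{8 - \frac{18032}{1455}}}{8}} = \sqrt{-15661 - \frac{\sqrt{- \frac{6392}{1455}}}{8}} = \sqrt{-15661 - \frac{\frac{2}{1455} i \sqrt{2325090}}{8}} = \sqrt{-15661 - \frac{i \sqrt{2325090}}{5820}}$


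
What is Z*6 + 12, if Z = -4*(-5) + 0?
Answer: 132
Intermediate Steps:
Z = 20 (Z = 20 + 0 = 20)
Z*6 + 12 = 20*6 + 12 = 120 + 12 = 132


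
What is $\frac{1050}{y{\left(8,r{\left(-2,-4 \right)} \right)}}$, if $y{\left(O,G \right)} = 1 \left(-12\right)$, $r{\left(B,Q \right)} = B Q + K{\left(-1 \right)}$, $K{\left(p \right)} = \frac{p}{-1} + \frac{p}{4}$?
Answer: $- \frac{175}{2} \approx -87.5$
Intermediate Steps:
$K{\left(p \right)} = - \frac{3 p}{4}$ ($K{\left(p \right)} = p \left(-1\right) + p \frac{1}{4} = - p + \frac{p}{4} = - \frac{3 p}{4}$)
$r{\left(B,Q \right)} = \frac{3}{4} + B Q$ ($r{\left(B,Q \right)} = B Q - - \frac{3}{4} = B Q + \frac{3}{4} = \frac{3}{4} + B Q$)
$y{\left(O,G \right)} = -12$
$\frac{1050}{y{\left(8,r{\left(-2,-4 \right)} \right)}} = \frac{1050}{-12} = 1050 \left(- \frac{1}{12}\right) = - \frac{175}{2}$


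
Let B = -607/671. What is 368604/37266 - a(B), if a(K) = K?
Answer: 44992291/4167581 ≈ 10.796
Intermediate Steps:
B = -607/671 (B = -607*1/671 = -607/671 ≈ -0.90462)
368604/37266 - a(B) = 368604/37266 - 1*(-607/671) = 368604*(1/37266) + 607/671 = 61434/6211 + 607/671 = 44992291/4167581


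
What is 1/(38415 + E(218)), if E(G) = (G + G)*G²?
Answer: 1/20758879 ≈ 4.8172e-8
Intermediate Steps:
E(G) = 2*G³ (E(G) = (2*G)*G² = 2*G³)
1/(38415 + E(218)) = 1/(38415 + 2*218³) = 1/(38415 + 2*10360232) = 1/(38415 + 20720464) = 1/20758879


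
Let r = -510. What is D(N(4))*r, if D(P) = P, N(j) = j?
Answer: -2040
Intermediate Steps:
D(N(4))*r = 4*(-510) = -2040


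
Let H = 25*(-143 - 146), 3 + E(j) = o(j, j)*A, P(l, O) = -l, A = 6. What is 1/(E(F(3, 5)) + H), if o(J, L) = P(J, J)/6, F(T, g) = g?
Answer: -1/7233 ≈ -0.00013826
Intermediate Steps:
o(J, L) = -J/6
E(j) = -3 - j (E(j) = -3 - j/6*6 = -3 - j)
H = -7225 (H = 25*(-289) = -7225)
1/(E(F(3, 5)) + H) = 1/((-3 - 1*5) - 7225) = 1/((-3 - 5) - 7225) = 1/(-8 - 7225) = 1/(-7233) = -1/7233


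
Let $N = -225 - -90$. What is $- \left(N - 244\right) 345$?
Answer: $130755$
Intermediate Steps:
$N = -135$ ($N = -225 + 90 = -135$)
$- \left(N - 244\right) 345 = - \left(-135 - 244\right) 345 = - \left(-379\right) 345 = \left(-1\right) \left(-130755\right) = 130755$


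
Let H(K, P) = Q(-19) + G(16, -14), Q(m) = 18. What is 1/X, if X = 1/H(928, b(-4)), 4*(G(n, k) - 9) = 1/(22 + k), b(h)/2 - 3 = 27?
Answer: 865/32 ≈ 27.031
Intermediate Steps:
b(h) = 60 (b(h) = 6 + 2*27 = 6 + 54 = 60)
G(n, k) = 9 + 1/(4*(22 + k))
H(K, P) = 865/32 (H(K, P) = 18 + (793 + 36*(-14))/(4*(22 - 14)) = 18 + (1/4)*(793 - 504)/8 = 18 + (1/4)*(1/8)*289 = 18 + 289/32 = 865/32)
X = 32/865 (X = 1/(865/32) = 32/865 ≈ 0.036994)
1/X = 1/(32/865) = 865/32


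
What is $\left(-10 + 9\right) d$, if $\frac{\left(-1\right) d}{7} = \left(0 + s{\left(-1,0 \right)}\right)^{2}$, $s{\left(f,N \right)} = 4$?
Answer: $112$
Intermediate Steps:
$d = -112$ ($d = - 7 \left(0 + 4\right)^{2} = - 7 \cdot 4^{2} = \left(-7\right) 16 = -112$)
$\left(-10 + 9\right) d = \left(-10 + 9\right) \left(-112\right) = \left(-1\right) \left(-112\right) = 112$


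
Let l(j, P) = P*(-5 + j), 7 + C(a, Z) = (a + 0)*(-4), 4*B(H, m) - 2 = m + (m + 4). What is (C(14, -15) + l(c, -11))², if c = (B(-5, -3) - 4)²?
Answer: 33856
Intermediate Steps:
B(H, m) = 3/2 + m/2 (B(H, m) = ½ + (m + (m + 4))/4 = ½ + (m + (4 + m))/4 = ½ + (4 + 2*m)/4 = ½ + (1 + m/2) = 3/2 + m/2)
C(a, Z) = -7 - 4*a (C(a, Z) = -7 + (a + 0)*(-4) = -7 + a*(-4) = -7 - 4*a)
c = 16 (c = ((3/2 + (½)*(-3)) - 4)² = ((3/2 - 3/2) - 4)² = (0 - 4)² = (-4)² = 16)
(C(14, -15) + l(c, -11))² = ((-7 - 4*14) - 11*(-5 + 16))² = ((-7 - 56) - 11*11)² = (-63 - 121)² = (-184)² = 33856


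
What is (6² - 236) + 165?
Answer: -35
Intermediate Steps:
(6² - 236) + 165 = (36 - 236) + 165 = -200 + 165 = -35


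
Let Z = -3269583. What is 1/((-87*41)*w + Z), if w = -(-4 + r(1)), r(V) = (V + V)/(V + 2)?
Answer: -1/3281473 ≈ -3.0474e-7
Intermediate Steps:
r(V) = 2*V/(2 + V) (r(V) = (2*V)/(2 + V) = 2*V/(2 + V))
w = 10/3 (w = -(-4 + 2*1/(2 + 1)) = -(-4 + 2*1/3) = -(-4 + 2*1*(⅓)) = -(-4 + ⅔) = -1*(-10/3) = 10/3 ≈ 3.3333)
1/((-87*41)*w + Z) = 1/(-87*41*(10/3) - 3269583) = 1/(-3567*10/3 - 3269583) = 1/(-11890 - 3269583) = 1/(-3281473) = -1/3281473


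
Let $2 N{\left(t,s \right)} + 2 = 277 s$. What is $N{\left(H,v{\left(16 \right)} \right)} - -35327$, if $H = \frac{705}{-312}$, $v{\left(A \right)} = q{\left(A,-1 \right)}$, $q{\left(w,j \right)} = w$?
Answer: $37542$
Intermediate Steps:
$v{\left(A \right)} = A$
$H = - \frac{235}{104}$ ($H = 705 \left(- \frac{1}{312}\right) = - \frac{235}{104} \approx -2.2596$)
$N{\left(t,s \right)} = -1 + \frac{277 s}{2}$
$N{\left(H,v{\left(16 \right)} \right)} - -35327 = \left(-1 + \frac{277}{2} \cdot 16\right) - -35327 = \left(-1 + 2216\right) + 35327 = 2215 + 35327 = 37542$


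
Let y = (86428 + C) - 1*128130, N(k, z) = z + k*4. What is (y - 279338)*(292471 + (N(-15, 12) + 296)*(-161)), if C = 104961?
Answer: -54569238897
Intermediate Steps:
N(k, z) = z + 4*k
y = 63259 (y = (86428 + 104961) - 1*128130 = 191389 - 128130 = 63259)
(y - 279338)*(292471 + (N(-15, 12) + 296)*(-161)) = (63259 - 279338)*(292471 + ((12 + 4*(-15)) + 296)*(-161)) = -216079*(292471 + ((12 - 60) + 296)*(-161)) = -216079*(292471 + (-48 + 296)*(-161)) = -216079*(292471 + 248*(-161)) = -216079*(292471 - 39928) = -216079*252543 = -54569238897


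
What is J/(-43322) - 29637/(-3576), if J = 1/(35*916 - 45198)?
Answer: 1405693866109/169611001928 ≈ 8.2878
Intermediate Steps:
J = -1/13138 (J = 1/(32060 - 45198) = 1/(-13138) = -1/13138 ≈ -7.6115e-5)
J/(-43322) - 29637/(-3576) = -1/13138/(-43322) - 29637/(-3576) = -1/13138*(-1/43322) - 29637*(-1/3576) = 1/569164436 + 9879/1192 = 1405693866109/169611001928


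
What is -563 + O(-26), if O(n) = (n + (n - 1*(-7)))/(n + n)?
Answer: -29231/52 ≈ -562.13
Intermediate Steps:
O(n) = (7 + 2*n)/(2*n) (O(n) = (n + (n + 7))/((2*n)) = (n + (7 + n))*(1/(2*n)) = (7 + 2*n)*(1/(2*n)) = (7 + 2*n)/(2*n))
-563 + O(-26) = -563 + (7/2 - 26)/(-26) = -563 - 1/26*(-45/2) = -563 + 45/52 = -29231/52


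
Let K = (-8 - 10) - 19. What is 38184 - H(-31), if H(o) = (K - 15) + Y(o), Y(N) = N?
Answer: 38267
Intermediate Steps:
K = -37 (K = -18 - 19 = -37)
H(o) = -52 + o (H(o) = (-37 - 15) + o = -52 + o)
38184 - H(-31) = 38184 - (-52 - 31) = 38184 - 1*(-83) = 38184 + 83 = 38267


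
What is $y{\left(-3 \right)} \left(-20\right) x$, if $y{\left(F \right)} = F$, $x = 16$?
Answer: $960$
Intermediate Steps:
$y{\left(-3 \right)} \left(-20\right) x = \left(-3\right) \left(-20\right) 16 = 60 \cdot 16 = 960$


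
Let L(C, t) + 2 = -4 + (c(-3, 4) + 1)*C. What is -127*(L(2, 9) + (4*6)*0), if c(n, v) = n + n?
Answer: 2032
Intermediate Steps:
c(n, v) = 2*n
L(C, t) = -6 - 5*C (L(C, t) = -2 + (-4 + (2*(-3) + 1)*C) = -2 + (-4 + (-6 + 1)*C) = -2 + (-4 - 5*C) = -6 - 5*C)
-127*(L(2, 9) + (4*6)*0) = -127*((-6 - 5*2) + (4*6)*0) = -127*((-6 - 10) + 24*0) = -127*(-16 + 0) = -127*(-16) = 2032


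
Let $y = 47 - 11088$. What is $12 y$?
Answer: $-132492$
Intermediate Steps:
$y = -11041$ ($y = 47 - 11088 = -11041$)
$12 y = 12 \left(-11041\right) = -132492$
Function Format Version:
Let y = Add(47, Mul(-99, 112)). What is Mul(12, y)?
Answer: -132492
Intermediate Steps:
y = -11041 (y = Add(47, -11088) = -11041)
Mul(12, y) = Mul(12, -11041) = -132492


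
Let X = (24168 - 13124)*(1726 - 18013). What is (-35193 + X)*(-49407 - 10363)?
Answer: 10753150231170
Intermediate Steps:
X = -179873628 (X = 11044*(-16287) = -179873628)
(-35193 + X)*(-49407 - 10363) = (-35193 - 179873628)*(-49407 - 10363) = -179908821*(-59770) = 10753150231170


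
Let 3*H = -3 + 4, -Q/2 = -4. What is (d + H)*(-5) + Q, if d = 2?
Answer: -11/3 ≈ -3.6667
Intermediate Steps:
Q = 8 (Q = -2*(-4) = 8)
H = 1/3 (H = (-3 + 4)/3 = (1/3)*1 = 1/3 ≈ 0.33333)
(d + H)*(-5) + Q = (2 + 1/3)*(-5) + 8 = (7/3)*(-5) + 8 = -35/3 + 8 = -11/3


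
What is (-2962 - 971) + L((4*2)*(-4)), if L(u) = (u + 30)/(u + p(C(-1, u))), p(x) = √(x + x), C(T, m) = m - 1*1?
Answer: -2143453/545 + I*√66/545 ≈ -3932.9 + 0.014906*I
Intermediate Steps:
C(T, m) = -1 + m (C(T, m) = m - 1 = -1 + m)
p(x) = √2*√x (p(x) = √(2*x) = √2*√x)
L(u) = (30 + u)/(u + √2*√(-1 + u)) (L(u) = (u + 30)/(u + √2*√(-1 + u)) = (30 + u)/(u + √2*√(-1 + u)))
(-2962 - 971) + L((4*2)*(-4)) = (-2962 - 971) + (30 + (4*2)*(-4))/((4*2)*(-4) + √2*√(-1 + (4*2)*(-4))) = -3933 + (30 + 8*(-4))/(8*(-4) + √2*√(-1 + 8*(-4))) = -3933 + (30 - 32)/(-32 + √2*√(-1 - 32)) = -3933 - 2/(-32 + √2*√(-33)) = -3933 - 2/(-32 + √2*(I*√33)) = -3933 - 2/(-32 + I*√66)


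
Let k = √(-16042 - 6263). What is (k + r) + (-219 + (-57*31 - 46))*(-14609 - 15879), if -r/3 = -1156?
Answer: 61955084 + I*√22305 ≈ 6.1955e+7 + 149.35*I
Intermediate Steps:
r = 3468 (r = -3*(-1156) = 3468)
k = I*√22305 (k = √(-22305) = I*√22305 ≈ 149.35*I)
(k + r) + (-219 + (-57*31 - 46))*(-14609 - 15879) = (I*√22305 + 3468) + (-219 + (-57*31 - 46))*(-14609 - 15879) = (3468 + I*√22305) + (-219 + (-1767 - 46))*(-30488) = (3468 + I*√22305) + (-219 - 1813)*(-30488) = (3468 + I*√22305) - 2032*(-30488) = (3468 + I*√22305) + 61951616 = 61955084 + I*√22305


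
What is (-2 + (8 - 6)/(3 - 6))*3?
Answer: -8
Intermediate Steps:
(-2 + (8 - 6)/(3 - 6))*3 = (-2 + 2/(-3))*3 = (-2 + 2*(-⅓))*3 = (-2 - ⅔)*3 = -8/3*3 = -8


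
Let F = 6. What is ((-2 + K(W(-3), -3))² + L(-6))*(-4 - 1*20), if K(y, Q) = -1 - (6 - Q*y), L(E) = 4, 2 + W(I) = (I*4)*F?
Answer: -1088952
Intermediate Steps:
W(I) = -2 + 24*I (W(I) = -2 + (I*4)*6 = -2 + (4*I)*6 = -2 + 24*I)
K(y, Q) = -7 + Q*y (K(y, Q) = -1 - (6 - Q*y) = -1 + (-6 + Q*y) = -7 + Q*y)
((-2 + K(W(-3), -3))² + L(-6))*(-4 - 1*20) = ((-2 + (-7 - 3*(-2 + 24*(-3))))² + 4)*(-4 - 1*20) = ((-2 + (-7 - 3*(-2 - 72)))² + 4)*(-4 - 20) = ((-2 + (-7 - 3*(-74)))² + 4)*(-24) = ((-2 + (-7 + 222))² + 4)*(-24) = ((-2 + 215)² + 4)*(-24) = (213² + 4)*(-24) = (45369 + 4)*(-24) = 45373*(-24) = -1088952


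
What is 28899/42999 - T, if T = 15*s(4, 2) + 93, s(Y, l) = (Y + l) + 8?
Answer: -4333266/14333 ≈ -302.33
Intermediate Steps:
s(Y, l) = 8 + Y + l
T = 303 (T = 15*(8 + 4 + 2) + 93 = 15*14 + 93 = 210 + 93 = 303)
28899/42999 - T = 28899/42999 - 1*303 = 28899*(1/42999) - 303 = 9633/14333 - 303 = -4333266/14333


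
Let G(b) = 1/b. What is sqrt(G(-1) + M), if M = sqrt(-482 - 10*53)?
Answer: sqrt(-1 + 2*I*sqrt(253)) ≈ 3.926 + 4.0514*I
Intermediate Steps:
M = 2*I*sqrt(253) (M = sqrt(-482 - 530) = sqrt(-1012) = 2*I*sqrt(253) ≈ 31.812*I)
sqrt(G(-1) + M) = sqrt(1/(-1) + 2*I*sqrt(253)) = sqrt(-1 + 2*I*sqrt(253))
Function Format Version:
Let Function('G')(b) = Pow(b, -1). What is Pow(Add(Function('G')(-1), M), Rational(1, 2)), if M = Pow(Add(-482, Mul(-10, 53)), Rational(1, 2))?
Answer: Pow(Add(-1, Mul(2, I, Pow(253, Rational(1, 2)))), Rational(1, 2)) ≈ Add(3.9260, Mul(4.0514, I))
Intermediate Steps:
M = Mul(2, I, Pow(253, Rational(1, 2))) (M = Pow(Add(-482, -530), Rational(1, 2)) = Pow(-1012, Rational(1, 2)) = Mul(2, I, Pow(253, Rational(1, 2))) ≈ Mul(31.812, I))
Pow(Add(Function('G')(-1), M), Rational(1, 2)) = Pow(Add(Pow(-1, -1), Mul(2, I, Pow(253, Rational(1, 2)))), Rational(1, 2)) = Pow(Add(-1, Mul(2, I, Pow(253, Rational(1, 2)))), Rational(1, 2))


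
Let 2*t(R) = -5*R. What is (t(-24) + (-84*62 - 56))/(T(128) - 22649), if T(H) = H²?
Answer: 5204/6265 ≈ 0.83065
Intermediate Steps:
t(R) = -5*R/2 (t(R) = (-5*R)/2 = -5*R/2)
(t(-24) + (-84*62 - 56))/(T(128) - 22649) = (-5/2*(-24) + (-84*62 - 56))/(128² - 22649) = (60 + (-5208 - 56))/(16384 - 22649) = (60 - 5264)/(-6265) = -5204*(-1/6265) = 5204/6265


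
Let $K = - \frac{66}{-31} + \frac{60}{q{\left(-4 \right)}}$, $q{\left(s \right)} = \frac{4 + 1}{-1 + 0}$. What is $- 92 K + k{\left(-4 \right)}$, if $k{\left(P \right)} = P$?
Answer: $\frac{28028}{31} \approx 904.13$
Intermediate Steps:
$q{\left(s \right)} = -5$ ($q{\left(s \right)} = \frac{5}{-1} = 5 \left(-1\right) = -5$)
$K = - \frac{306}{31}$ ($K = - \frac{66}{-31} + \frac{60}{-5} = \left(-66\right) \left(- \frac{1}{31}\right) + 60 \left(- \frac{1}{5}\right) = \frac{66}{31} - 12 = - \frac{306}{31} \approx -9.871$)
$- 92 K + k{\left(-4 \right)} = \left(-92\right) \left(- \frac{306}{31}\right) - 4 = \frac{28152}{31} - 4 = \frac{28028}{31}$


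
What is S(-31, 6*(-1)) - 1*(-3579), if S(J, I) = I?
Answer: 3573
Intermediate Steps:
S(-31, 6*(-1)) - 1*(-3579) = 6*(-1) - 1*(-3579) = -6 + 3579 = 3573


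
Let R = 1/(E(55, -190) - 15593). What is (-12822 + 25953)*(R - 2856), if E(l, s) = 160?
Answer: -578770478019/15433 ≈ -3.7502e+7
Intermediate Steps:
R = -1/15433 (R = 1/(160 - 15593) = 1/(-15433) = -1/15433 ≈ -6.4796e-5)
(-12822 + 25953)*(R - 2856) = (-12822 + 25953)*(-1/15433 - 2856) = 13131*(-44076649/15433) = -578770478019/15433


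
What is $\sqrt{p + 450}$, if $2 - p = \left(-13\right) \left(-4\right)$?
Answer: $20$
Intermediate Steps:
$p = -50$ ($p = 2 - \left(-13\right) \left(-4\right) = 2 - 52 = -50$)
$\sqrt{p + 450} = \sqrt{-50 + 450} = \sqrt{400} = 20$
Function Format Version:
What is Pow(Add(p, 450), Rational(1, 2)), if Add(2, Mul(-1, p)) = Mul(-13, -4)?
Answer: 20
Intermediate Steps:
p = -50 (p = Add(2, Mul(-1, Mul(-13, -4))) = Add(2, Mul(-1, 52)) = Add(2, -52) = -50)
Pow(Add(p, 450), Rational(1, 2)) = Pow(Add(-50, 450), Rational(1, 2)) = Pow(400, Rational(1, 2)) = 20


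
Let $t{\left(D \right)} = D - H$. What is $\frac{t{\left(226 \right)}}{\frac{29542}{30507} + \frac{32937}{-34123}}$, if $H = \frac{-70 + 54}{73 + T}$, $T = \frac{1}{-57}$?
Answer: $\frac{61227930062937}{845677820} \approx 72401.0$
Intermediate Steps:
$T = - \frac{1}{57} \approx -0.017544$
$H = - \frac{57}{260}$ ($H = \frac{-70 + 54}{73 - \frac{1}{57}} = - \frac{16}{\frac{4160}{57}} = \left(-16\right) \frac{57}{4160} = - \frac{57}{260} \approx -0.21923$)
$t{\left(D \right)} = \frac{57}{260} + D$ ($t{\left(D \right)} = D - - \frac{57}{260} = D + \frac{57}{260} = \frac{57}{260} + D$)
$\frac{t{\left(226 \right)}}{\frac{29542}{30507} + \frac{32937}{-34123}} = \frac{\frac{57}{260} + 226}{\frac{29542}{30507} + \frac{32937}{-34123}} = \frac{58817}{260 \left(29542 \cdot \frac{1}{30507} + 32937 \left(- \frac{1}{34123}\right)\right)} = \frac{58817}{260 \left(\frac{29542}{30507} - \frac{32937}{34123}\right)} = \frac{58817}{260 \cdot \frac{3252607}{1040990361}} = \frac{58817}{260} \cdot \frac{1040990361}{3252607} = \frac{61227930062937}{845677820}$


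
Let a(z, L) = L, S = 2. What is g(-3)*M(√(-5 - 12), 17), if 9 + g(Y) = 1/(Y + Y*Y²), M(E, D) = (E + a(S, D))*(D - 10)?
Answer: -32249/30 - 1897*I*√17/30 ≈ -1075.0 - 260.72*I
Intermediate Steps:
M(E, D) = (-10 + D)*(D + E) (M(E, D) = (E + D)*(D - 10) = (D + E)*(-10 + D) = (-10 + D)*(D + E))
g(Y) = -9 + 1/(Y + Y³) (g(Y) = -9 + 1/(Y + Y*Y²) = -9 + 1/(Y + Y³))
g(-3)*M(√(-5 - 12), 17) = ((1 - 9*(-3) - 9*(-3)³)/(-3 + (-3)³))*(17² - 10*17 - 10*√(-5 - 12) + 17*√(-5 - 12)) = ((1 + 27 - 9*(-27))/(-3 - 27))*(289 - 170 - 10*I*√17 + 17*√(-17)) = ((1 + 27 + 243)/(-30))*(289 - 170 - 10*I*√17 + 17*(I*√17)) = (-1/30*271)*(289 - 170 - 10*I*√17 + 17*I*√17) = -271*(119 + 7*I*√17)/30 = -32249/30 - 1897*I*√17/30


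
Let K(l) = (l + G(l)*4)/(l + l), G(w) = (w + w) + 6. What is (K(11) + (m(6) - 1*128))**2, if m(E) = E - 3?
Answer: 6901129/484 ≈ 14259.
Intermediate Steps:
m(E) = -3 + E
G(w) = 6 + 2*w (G(w) = 2*w + 6 = 6 + 2*w)
K(l) = (24 + 9*l)/(2*l) (K(l) = (l + (6 + 2*l)*4)/(l + l) = (l + (24 + 8*l))/((2*l)) = (24 + 9*l)*(1/(2*l)) = (24 + 9*l)/(2*l))
(K(11) + (m(6) - 1*128))**2 = ((9/2 + 12/11) + ((-3 + 6) - 1*128))**2 = ((9/2 + 12*(1/11)) + (3 - 128))**2 = ((9/2 + 12/11) - 125)**2 = (123/22 - 125)**2 = (-2627/22)**2 = 6901129/484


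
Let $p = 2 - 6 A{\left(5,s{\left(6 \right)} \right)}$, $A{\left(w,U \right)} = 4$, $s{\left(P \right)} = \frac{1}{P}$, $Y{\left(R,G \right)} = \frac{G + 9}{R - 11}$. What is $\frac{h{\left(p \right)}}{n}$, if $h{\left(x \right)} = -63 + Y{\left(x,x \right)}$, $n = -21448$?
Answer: $\frac{1033}{353892} \approx 0.002919$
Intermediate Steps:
$Y{\left(R,G \right)} = \frac{9 + G}{-11 + R}$
$p = -22$ ($p = 2 - 24 = -22$)
$h{\left(x \right)} = -63 + \frac{9 + x}{-11 + x}$
$\frac{h{\left(p \right)}}{n} = \frac{2 \frac{1}{-11 - 22} \left(351 - -682\right)}{-21448} = \frac{2 \left(351 + 682\right)}{-33} \left(- \frac{1}{21448}\right) = 2 \left(- \frac{1}{33}\right) 1033 \left(- \frac{1}{21448}\right) = \left(- \frac{2066}{33}\right) \left(- \frac{1}{21448}\right) = \frac{1033}{353892}$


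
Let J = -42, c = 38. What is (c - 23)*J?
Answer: -630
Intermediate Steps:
(c - 23)*J = (38 - 23)*(-42) = 15*(-42) = -630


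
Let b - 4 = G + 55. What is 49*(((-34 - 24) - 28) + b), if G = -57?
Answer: -4116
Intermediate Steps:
b = 2 (b = 4 + (-57 + 55) = 4 - 2 = 2)
49*(((-34 - 24) - 28) + b) = 49*(((-34 - 24) - 28) + 2) = 49*((-58 - 28) + 2) = 49*(-86 + 2) = 49*(-84) = -4116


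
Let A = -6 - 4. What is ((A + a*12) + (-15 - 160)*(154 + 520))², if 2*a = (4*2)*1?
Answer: 13903239744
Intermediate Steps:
A = -10
a = 4 (a = ((4*2)*1)/2 = (8*1)/2 = (½)*8 = 4)
((A + a*12) + (-15 - 160)*(154 + 520))² = ((-10 + 4*12) + (-15 - 160)*(154 + 520))² = ((-10 + 48) - 175*674)² = (38 - 117950)² = (-117912)² = 13903239744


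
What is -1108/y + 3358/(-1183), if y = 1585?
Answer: -6633194/1875055 ≈ -3.5376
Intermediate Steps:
-1108/y + 3358/(-1183) = -1108/1585 + 3358/(-1183) = -1108*1/1585 + 3358*(-1/1183) = -1108/1585 - 3358/1183 = -6633194/1875055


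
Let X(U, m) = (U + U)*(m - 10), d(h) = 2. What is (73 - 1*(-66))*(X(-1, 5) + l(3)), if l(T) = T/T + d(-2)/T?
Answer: 4865/3 ≈ 1621.7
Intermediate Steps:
X(U, m) = 2*U*(-10 + m) (X(U, m) = (2*U)*(-10 + m) = 2*U*(-10 + m))
l(T) = 1 + 2/T (l(T) = T/T + 2/T = 1 + 2/T)
(73 - 1*(-66))*(X(-1, 5) + l(3)) = (73 - 1*(-66))*(2*(-1)*(-10 + 5) + (2 + 3)/3) = (73 + 66)*(2*(-1)*(-5) + (⅓)*5) = 139*(10 + 5/3) = 139*(35/3) = 4865/3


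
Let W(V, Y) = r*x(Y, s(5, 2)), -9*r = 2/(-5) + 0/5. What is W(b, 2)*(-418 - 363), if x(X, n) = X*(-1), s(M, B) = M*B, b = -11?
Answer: 3124/45 ≈ 69.422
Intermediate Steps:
s(M, B) = B*M
x(X, n) = -X
r = 2/45 (r = -(2/(-5) + 0/5)/9 = -(2*(-⅕) + 0*(⅕))/9 = -(-⅖ + 0)/9 = -⅑*(-⅖) = 2/45 ≈ 0.044444)
W(V, Y) = -2*Y/45 (W(V, Y) = 2*(-Y)/45 = -2*Y/45)
W(b, 2)*(-418 - 363) = (-2/45*2)*(-418 - 363) = -4/45*(-781) = 3124/45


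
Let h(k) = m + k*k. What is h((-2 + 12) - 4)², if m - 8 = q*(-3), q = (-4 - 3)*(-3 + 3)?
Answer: 1936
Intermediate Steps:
q = 0 (q = -7*0 = 0)
m = 8 (m = 8 + 0*(-3) = 8 + 0 = 8)
h(k) = 8 + k² (h(k) = 8 + k*k = 8 + k²)
h((-2 + 12) - 4)² = (8 + ((-2 + 12) - 4)²)² = (8 + (10 - 4)²)² = (8 + 6²)² = (8 + 36)² = 44² = 1936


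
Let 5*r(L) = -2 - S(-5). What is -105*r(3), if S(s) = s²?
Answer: 567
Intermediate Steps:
r(L) = -27/5 (r(L) = (-2 - 1*(-5)²)/5 = (-2 - 1*25)/5 = (-2 - 25)/5 = (⅕)*(-27) = -27/5)
-105*r(3) = -105*(-27/5) = 567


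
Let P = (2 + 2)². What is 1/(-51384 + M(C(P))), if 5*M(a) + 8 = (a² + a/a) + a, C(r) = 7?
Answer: -5/256871 ≈ -1.9465e-5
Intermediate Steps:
P = 16 (P = 4² = 16)
M(a) = -7/5 + a/5 + a²/5 (M(a) = -8/5 + ((a² + a/a) + a)/5 = -8/5 + ((a² + 1) + a)/5 = -8/5 + ((1 + a²) + a)/5 = -8/5 + (1 + a + a²)/5 = -8/5 + (⅕ + a/5 + a²/5) = -7/5 + a/5 + a²/5)
1/(-51384 + M(C(P))) = 1/(-51384 + (-7/5 + (⅕)*7 + (⅕)*7²)) = 1/(-51384 + (-7/5 + 7/5 + (⅕)*49)) = 1/(-51384 + (-7/5 + 7/5 + 49/5)) = 1/(-51384 + 49/5) = 1/(-256871/5) = -5/256871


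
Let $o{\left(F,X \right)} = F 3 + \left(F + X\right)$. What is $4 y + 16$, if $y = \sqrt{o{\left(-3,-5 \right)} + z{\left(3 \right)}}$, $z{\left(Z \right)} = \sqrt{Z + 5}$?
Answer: $16 + 4 \sqrt{-17 + 2 \sqrt{2}} \approx 16.0 + 15.058 i$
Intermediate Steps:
$o{\left(F,X \right)} = X + 4 F$ ($o{\left(F,X \right)} = 3 F + \left(F + X\right) = X + 4 F$)
$z{\left(Z \right)} = \sqrt{5 + Z}$
$y = \sqrt{-17 + 2 \sqrt{2}}$ ($y = \sqrt{\left(-5 + 4 \left(-3\right)\right) + \sqrt{5 + 3}} = \sqrt{\left(-5 - 12\right) + \sqrt{8}} = \sqrt{-17 + 2 \sqrt{2}} \approx 3.7645 i$)
$4 y + 16 = 4 \sqrt{-17 + 2 \sqrt{2}} + 16 = 16 + 4 \sqrt{-17 + 2 \sqrt{2}}$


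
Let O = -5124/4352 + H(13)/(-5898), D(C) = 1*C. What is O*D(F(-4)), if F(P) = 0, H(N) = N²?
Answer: 0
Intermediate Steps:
D(C) = C
O = -3869605/3208512 (O = -5124/4352 + 13²/(-5898) = -5124*1/4352 + 169*(-1/5898) = -1281/1088 - 169/5898 = -3869605/3208512 ≈ -1.2060)
O*D(F(-4)) = -3869605/3208512*0 = 0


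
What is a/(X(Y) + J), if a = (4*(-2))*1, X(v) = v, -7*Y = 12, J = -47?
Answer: 56/341 ≈ 0.16422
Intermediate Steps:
Y = -12/7 (Y = -⅐*12 = -12/7 ≈ -1.7143)
a = -8 (a = -8*1 = -8)
a/(X(Y) + J) = -8/(-12/7 - 47) = -8/(-341/7) = -8*(-7/341) = 56/341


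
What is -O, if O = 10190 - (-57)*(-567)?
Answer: 22129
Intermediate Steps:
O = -22129 (O = 10190 - 1*32319 = 10190 - 32319 = -22129)
-O = -1*(-22129) = 22129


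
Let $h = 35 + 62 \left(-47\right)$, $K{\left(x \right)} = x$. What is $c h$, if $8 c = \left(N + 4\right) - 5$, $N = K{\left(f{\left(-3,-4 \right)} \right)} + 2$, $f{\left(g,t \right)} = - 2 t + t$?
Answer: $- \frac{14395}{8} \approx -1799.4$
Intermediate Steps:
$f{\left(g,t \right)} = - t$
$N = 6$ ($N = \left(-1\right) \left(-4\right) + 2 = 4 + 2 = 6$)
$c = \frac{5}{8}$ ($c = \frac{\left(6 + 4\right) - 5}{8} = \frac{10 - 5}{8} = \frac{1}{8} \cdot 5 = \frac{5}{8} \approx 0.625$)
$h = -2879$ ($h = 35 - 2914 = -2879$)
$c h = \frac{5}{8} \left(-2879\right) = - \frac{14395}{8}$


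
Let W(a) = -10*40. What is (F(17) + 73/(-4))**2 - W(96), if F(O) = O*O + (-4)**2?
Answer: 1322009/16 ≈ 82626.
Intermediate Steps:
F(O) = 16 + O**2 (F(O) = O**2 + 16 = 16 + O**2)
W(a) = -400
(F(17) + 73/(-4))**2 - W(96) = ((16 + 17**2) + 73/(-4))**2 - 1*(-400) = ((16 + 289) - 1/4*73)**2 + 400 = (305 - 73/4)**2 + 400 = (1147/4)**2 + 400 = 1315609/16 + 400 = 1322009/16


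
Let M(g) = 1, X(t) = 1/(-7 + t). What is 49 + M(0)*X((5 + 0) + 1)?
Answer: 48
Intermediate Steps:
49 + M(0)*X((5 + 0) + 1) = 49 + 1/(-7 + ((5 + 0) + 1)) = 49 + 1/(-7 + (5 + 1)) = 49 + 1/(-7 + 6) = 49 + 1/(-1) = 49 + 1*(-1) = 49 - 1 = 48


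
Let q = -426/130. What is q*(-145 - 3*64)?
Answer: 71781/65 ≈ 1104.3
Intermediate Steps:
q = -213/65 (q = -426*1/130 = -213/65 ≈ -3.2769)
q*(-145 - 3*64) = -213*(-145 - 3*64)/65 = -213*(-145 - 192)/65 = -213/65*(-337) = 71781/65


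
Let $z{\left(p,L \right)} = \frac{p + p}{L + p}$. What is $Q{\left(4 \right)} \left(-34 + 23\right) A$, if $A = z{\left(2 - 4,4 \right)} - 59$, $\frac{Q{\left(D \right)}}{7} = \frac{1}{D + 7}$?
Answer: $427$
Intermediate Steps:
$z{\left(p,L \right)} = \frac{2 p}{L + p}$
$Q{\left(D \right)} = \frac{7}{7 + D}$ ($Q{\left(D \right)} = \frac{7}{D + 7} = \frac{7}{7 + D}$)
$A = -61$ ($A = \frac{2 \left(2 - 4\right)}{4 + \left(2 - 4\right)} - 59 = 2 \left(-2\right) \frac{1}{4 - 2} - 59 = 2 \left(-2\right) \frac{1}{2} - 59 = -2 - 59 = -61$)
$Q{\left(4 \right)} \left(-34 + 23\right) A = \frac{7}{7 + 4} \left(-34 + 23\right) \left(-61\right) = \frac{7}{11} \left(-11\right) \left(-61\right) = \left(-7\right) \left(-61\right) = 427$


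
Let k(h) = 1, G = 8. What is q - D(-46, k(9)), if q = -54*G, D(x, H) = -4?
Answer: -428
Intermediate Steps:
q = -432 (q = -54*8 = -432)
q - D(-46, k(9)) = -432 - 1*(-4) = -432 + 4 = -428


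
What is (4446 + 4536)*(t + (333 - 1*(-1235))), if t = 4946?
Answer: 58508748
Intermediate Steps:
(4446 + 4536)*(t + (333 - 1*(-1235))) = (4446 + 4536)*(4946 + (333 - 1*(-1235))) = 8982*(4946 + (333 + 1235)) = 8982*(4946 + 1568) = 8982*6514 = 58508748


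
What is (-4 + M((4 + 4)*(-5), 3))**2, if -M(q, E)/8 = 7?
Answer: 3600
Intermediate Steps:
M(q, E) = -56 (M(q, E) = -8*7 = -56)
(-4 + M((4 + 4)*(-5), 3))**2 = (-4 - 56)**2 = (-60)**2 = 3600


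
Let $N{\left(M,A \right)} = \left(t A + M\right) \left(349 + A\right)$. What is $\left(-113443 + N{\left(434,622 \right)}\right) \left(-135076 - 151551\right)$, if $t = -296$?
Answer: $51152824783687$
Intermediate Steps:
$N{\left(M,A \right)} = \left(349 + A\right) \left(M - 296 A\right)$ ($N{\left(M,A \right)} = \left(- 296 A + M\right) \left(349 + A\right) = \left(M - 296 A\right) \left(349 + A\right) = \left(349 + A\right) \left(M - 296 A\right)$)
$\left(-113443 + N{\left(434,622 \right)}\right) \left(-135076 - 151551\right) = \left(-113443 + \left(\left(-103304\right) 622 - 296 \cdot 622^{2} + 349 \cdot 434 + 622 \cdot 434\right)\right) \left(-135076 - 151551\right) = \left(-113443 + \left(-64255088 - 114517664 + 151466 + 269948\right)\right) \left(-286627\right) = \left(-113443 - 178351338\right) \left(-286627\right) = \left(-178464781\right) \left(-286627\right) = 51152824783687$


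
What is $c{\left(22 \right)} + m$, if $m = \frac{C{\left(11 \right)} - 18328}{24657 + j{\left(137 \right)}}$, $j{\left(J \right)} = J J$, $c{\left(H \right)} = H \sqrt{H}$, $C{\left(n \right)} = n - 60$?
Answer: $- \frac{18377}{43426} + 22 \sqrt{22} \approx 102.77$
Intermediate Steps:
$C{\left(n \right)} = -60 + n$ ($C{\left(n \right)} = n - 60 = -60 + n$)
$c{\left(H \right)} = H^{\frac{3}{2}}$
$j{\left(J \right)} = J^{2}$
$m = - \frac{18377}{43426}$ ($m = \frac{\left(-60 + 11\right) - 18328}{24657 + 137^{2}} = \frac{-49 - 18328}{24657 + 18769} = - \frac{18377}{43426} \approx -0.42318$)
$c{\left(22 \right)} + m = 22^{\frac{3}{2}} - \frac{18377}{43426} = 22 \sqrt{22} - \frac{18377}{43426} = - \frac{18377}{43426} + 22 \sqrt{22}$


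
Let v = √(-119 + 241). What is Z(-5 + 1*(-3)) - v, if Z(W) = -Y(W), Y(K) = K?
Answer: 8 - √122 ≈ -3.0454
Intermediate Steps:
Z(W) = -W
v = √122 ≈ 11.045
Z(-5 + 1*(-3)) - v = -(-5 + 1*(-3)) - √122 = -(-5 - 3) - √122 = -1*(-8) - √122 = 8 - √122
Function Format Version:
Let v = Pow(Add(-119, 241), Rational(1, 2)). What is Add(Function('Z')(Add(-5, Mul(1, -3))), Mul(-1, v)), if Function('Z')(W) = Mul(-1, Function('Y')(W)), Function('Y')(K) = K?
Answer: Add(8, Mul(-1, Pow(122, Rational(1, 2)))) ≈ -3.0454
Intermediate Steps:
Function('Z')(W) = Mul(-1, W)
v = Pow(122, Rational(1, 2)) ≈ 11.045
Add(Function('Z')(Add(-5, Mul(1, -3))), Mul(-1, v)) = Add(Mul(-1, Add(-5, Mul(1, -3))), Mul(-1, Pow(122, Rational(1, 2)))) = Add(Mul(-1, Add(-5, -3)), Mul(-1, Pow(122, Rational(1, 2)))) = Add(Mul(-1, -8), Mul(-1, Pow(122, Rational(1, 2)))) = Add(8, Mul(-1, Pow(122, Rational(1, 2))))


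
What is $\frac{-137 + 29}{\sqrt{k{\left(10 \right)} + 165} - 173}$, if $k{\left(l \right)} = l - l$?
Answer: $\frac{4671}{7441} + \frac{27 \sqrt{165}}{7441} \approx 0.67435$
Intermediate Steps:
$k{\left(l \right)} = 0$
$\frac{-137 + 29}{\sqrt{k{\left(10 \right)} + 165} - 173} = \frac{-137 + 29}{\sqrt{0 + 165} - 173} = - \frac{108}{\sqrt{165} - 173} = - \frac{108}{-173 + \sqrt{165}}$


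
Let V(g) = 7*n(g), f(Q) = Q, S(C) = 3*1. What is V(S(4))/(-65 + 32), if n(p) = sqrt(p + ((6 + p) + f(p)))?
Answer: -7*sqrt(15)/33 ≈ -0.82154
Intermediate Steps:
S(C) = 3
n(p) = sqrt(6 + 3*p) (n(p) = sqrt(p + ((6 + p) + p)) = sqrt(p + (6 + 2*p)) = sqrt(6 + 3*p))
V(g) = 7*sqrt(6 + 3*g)
V(S(4))/(-65 + 32) = (7*sqrt(6 + 3*3))/(-65 + 32) = (7*sqrt(6 + 9))/(-33) = (7*sqrt(15))*(-1/33) = -7*sqrt(15)/33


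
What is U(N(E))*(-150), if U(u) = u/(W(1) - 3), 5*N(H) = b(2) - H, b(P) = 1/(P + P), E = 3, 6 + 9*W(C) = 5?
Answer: -1485/56 ≈ -26.518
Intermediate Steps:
W(C) = -⅑ (W(C) = -⅔ + (⅑)*5 = -⅔ + 5/9 = -⅑)
b(P) = 1/(2*P)
N(H) = 1/20 - H/5 (N(H) = ((½)/2 - H)/5 = ((½)*(½) - H)/5 = (¼ - H)/5 = 1/20 - H/5)
U(u) = -9*u/28 (U(u) = u/(-⅑ - 3) = u/(-28/9) = -9*u/28)
U(N(E))*(-150) = -9*(1/20 - ⅕*3)/28*(-150) = -9*(1/20 - ⅗)/28*(-150) = -9/28*(-11/20)*(-150) = (99/560)*(-150) = -1485/56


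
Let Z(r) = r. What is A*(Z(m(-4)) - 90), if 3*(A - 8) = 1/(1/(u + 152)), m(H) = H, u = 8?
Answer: -17296/3 ≈ -5765.3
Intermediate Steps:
A = 184/3 (A = 8 + 1/(3*(1/(8 + 152))) = 8 + 1/(3*(1/160)) = 8 + (1/3)*160 = 8 + 160/3 = 184/3 ≈ 61.333)
A*(Z(m(-4)) - 90) = 184*(-4 - 90)/3 = (184/3)*(-94) = -17296/3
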